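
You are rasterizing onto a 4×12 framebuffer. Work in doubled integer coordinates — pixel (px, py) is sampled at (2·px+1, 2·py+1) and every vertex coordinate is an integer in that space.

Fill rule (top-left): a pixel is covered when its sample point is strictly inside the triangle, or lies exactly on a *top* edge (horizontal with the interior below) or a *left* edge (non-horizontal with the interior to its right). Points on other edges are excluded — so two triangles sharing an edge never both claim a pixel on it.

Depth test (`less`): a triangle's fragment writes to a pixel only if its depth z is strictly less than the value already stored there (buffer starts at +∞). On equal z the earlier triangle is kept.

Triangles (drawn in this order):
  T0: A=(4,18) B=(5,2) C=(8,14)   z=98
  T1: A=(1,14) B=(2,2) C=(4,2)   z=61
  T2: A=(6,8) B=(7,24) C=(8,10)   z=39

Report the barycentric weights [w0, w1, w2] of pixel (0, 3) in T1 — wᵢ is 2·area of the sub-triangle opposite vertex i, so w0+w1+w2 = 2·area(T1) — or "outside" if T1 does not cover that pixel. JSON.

T0:
  2·area = 60
  edge (4, 18)→(5, 2): d=(1,-16) top-left  bias=+0
  edge (5, 2)→(8, 14): d=(3,12) right/bottom  bias=-1
  edge (8, 14)→(4, 18): d=(-4,4) right/bottom  bias=-1
    (2,1)@(5, 3): e=[1,3,56] → █
    (3,1)@(7, 3): e=[33,-21,48] → ·
    (2,2)@(5, 5): e=[3,9,48] → █
    (3,2)@(7, 5): e=[35,-15,40] → ·
    (2,3)@(5, 7): e=[5,15,40] → █
    (3,3)@(7, 7): e=[37,-9,32] → ·
    (2,4)@(5, 9): e=[7,21,32] → █
    (3,4)@(7, 9): e=[39,-3,24] → ·
    (2,5)@(5, 11): e=[9,27,24] → █
    (3,5)@(7, 11): e=[41,3,16] → █
    (2,6)@(5, 13): e=[11,33,16] → █
    (2,7)@(5, 15): e=[13,39,8] → █
    (3,7)@(7, 15): e=[45,15,0] → ·  [on edge]
    (2,8)@(5, 17): e=[15,45,0] → ·  [on edge]
    (1,9)@(3, 19): e=[-15,75,0] → ·  [on edge]
    (0,10)@(1, 21): e=[-45,105,0] → ·  [on edge]
  covered (9 px):
    · · · ·
    · · █ ·
    · · █ ·
    · · █ ·
    · · █ ·
    · · █ █
    · · █ █
    · · █ ·
    · · · ·
    · · · ·
    · · · ·
    · · · ·
T1:
  2·area = 24
  edge (1, 14)→(2, 2): d=(1,-12) top-left  bias=+0
  edge (2, 2)→(4, 2): d=(2,0) top-left  bias=+0
  edge (4, 2)→(1, 14): d=(-3,12) right/bottom  bias=-1
    (1,1)@(3, 3): e=[13,2,9] → █
    (2,1)@(5, 3): e=[37,2,-15] → ·
    (1,2)@(3, 5): e=[15,6,3] → █
    (2,2)@(5, 5): e=[39,6,-21] → ·
    (1,3)@(3, 7): e=[17,10,-3] → ·
  covered (2 px):
    · · · ·
    · █ · ·
    · █ · ·
    · · · ·
    · · · ·
    · · · ·
    · · · ·
    · · · ·
    · · · ·
    · · · ·
    · · · ·
    · · · ·
T2:
  2·area = 30  (B↔C swapped to make it positive)
  edge (6, 8)→(8, 10): d=(2,2) right/bottom  bias=-1
  edge (8, 10)→(7, 24): d=(-1,14) right/bottom  bias=-1
  edge (7, 24)→(6, 8): d=(-1,-16) top-left  bias=+0
    (0,1)@(1, 3): e=[0,105,-75] → ·  [on edge]
    (1,2)@(3, 5): e=[0,75,-45] → ·  [on edge]
    (2,3)@(5, 7): e=[0,45,-15] → ·  [on edge]
    (3,4)@(7, 9): e=[0,15,15] → ·  [on edge]
    (3,5)@(7, 11): e=[4,13,13] → █
    (3,6)@(7, 13): e=[8,11,11] → █
    (3,7)@(7, 15): e=[12,9,9] → █
    (3,8)@(7, 17): e=[16,7,7] → █
    (3,9)@(7, 19): e=[20,5,5] → █
    (3,10)@(7, 21): e=[24,3,3] → █
    (3,11)@(7, 23): e=[28,1,1] → █
  covered (7 px):
    · · · ·
    · · · ·
    · · · ·
    · · · ·
    · · · ·
    · · · █
    · · · █
    · · · █
    · · · █
    · · · █
    · · · █
    · · · █

Final: "outside"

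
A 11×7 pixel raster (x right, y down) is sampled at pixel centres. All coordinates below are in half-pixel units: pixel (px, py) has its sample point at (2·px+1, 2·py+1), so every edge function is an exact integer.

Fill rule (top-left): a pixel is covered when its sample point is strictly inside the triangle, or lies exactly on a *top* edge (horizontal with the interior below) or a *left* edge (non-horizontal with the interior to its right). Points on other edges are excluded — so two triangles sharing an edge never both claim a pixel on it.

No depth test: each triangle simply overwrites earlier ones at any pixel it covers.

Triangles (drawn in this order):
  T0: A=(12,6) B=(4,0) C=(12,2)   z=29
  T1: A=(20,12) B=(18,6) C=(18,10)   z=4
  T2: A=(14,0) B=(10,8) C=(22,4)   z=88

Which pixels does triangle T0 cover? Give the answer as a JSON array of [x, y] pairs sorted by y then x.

T0:
  2·area = 32
  edge (12, 6)→(4, 0): d=(-8,-6) top-left  bias=+0
  edge (4, 0)→(12, 2): d=(8,2) right/bottom  bias=-1
  edge (12, 2)→(12, 6): d=(0,4) right/bottom  bias=-1
    (3,0)@(7, 1): e=[10,2,20] → █
    (4,0)@(9, 1): e=[22,-2,12] → ·
    (3,1)@(7, 3): e=[-6,18,20] → ·
    (4,1)@(9, 3): e=[6,14,12] → █
    (5,1)@(11, 3): e=[18,10,4] → █
    (6,1)@(13, 3): e=[30,6,-4] → ·
    (4,2)@(9, 5): e=[-10,30,12] → ·
    (5,2)@(11, 5): e=[2,26,4] → █
    (6,2)@(13, 5): e=[14,22,-4] → ·
    (5,3)@(11, 7): e=[-14,42,4] → ·
  covered (4 px):
    · · · █ · · · · · · ·
    · · · · █ █ · · · · ·
    · · · · · █ · · · · ·
    · · · · · · · · · · ·
    · · · · · · · · · · ·
    · · · · · · · · · · ·
    · · · · · · · · · · ·
T1:
  2·area = 8  (B↔C swapped to make it positive)
  edge (20, 12)→(18, 10): d=(-2,-2) top-left  bias=+0
  edge (18, 10)→(18, 6): d=(0,-4) top-left  bias=+0
  edge (18, 6)→(20, 12): d=(2,6) right/bottom  bias=-1
    (4,0)@(9, 1): e=[0,-36,44] → ·  [on edge]
    (5,1)@(11, 3): e=[0,-28,36] → ·  [on edge]
    (8,1)@(17, 3): e=[12,-4,0] → ·  [on edge]
    (6,2)@(13, 5): e=[0,-20,28] → ·  [on edge]
    (7,3)@(15, 7): e=[0,-12,20] → ·  [on edge]
    (8,4)@(17, 9): e=[0,-4,12] → ·  [on edge]
    (9,4)@(19, 9): e=[4,4,0] → ·  [on edge]
    (9,5)@(19, 11): e=[0,4,4] → █  [on edge]
    (10,5)@(21, 11): e=[4,12,-8] → ·
    (9,6)@(19, 13): e=[-4,4,8] → ·
    (10,6)@(21, 13): e=[0,12,-4] → ·  [on edge]
  covered (1 px):
    · · · · · · · · · · ·
    · · · · · · · · · · ·
    · · · · · · · · · · ·
    · · · · · · · · · · ·
    · · · · · · · · · · ·
    · · · · · · · · · █ ·
    · · · · · · · · · · ·
T2:
  2·area = 80  (B↔C swapped to make it positive)
  edge (14, 0)→(22, 4): d=(8,4) right/bottom  bias=-1
  edge (22, 4)→(10, 8): d=(-12,4) right/bottom  bias=-1
  edge (10, 8)→(14, 0): d=(4,-8) top-left  bias=+0
    (7,0)@(15, 1): e=[4,64,12] → █
    (8,0)@(17, 1): e=[-4,56,28] → ·
    (6,1)@(13, 3): e=[28,48,4] → █
    (8,1)@(17, 3): e=[12,32,36] → █
    (9,1)@(19, 3): e=[4,24,52] → █
    (10,1)@(21, 3): e=[-4,16,68] → ·
    (6,2)@(13, 5): e=[44,24,12] → █
    (9,2)@(19, 5): e=[20,0,60] → ·  [on edge]
    (5,3)@(11, 7): e=[68,8,4] → █
    (6,3)@(13, 7): e=[60,0,20] → ·  [on edge]
    (7,3)@(15, 7): e=[52,-8,36] → ·
    (8,3)@(17, 7): e=[44,-16,52] → ·
    (3,4)@(7, 9): e=[100,0,-20] → ·  [on edge]
    (0,5)@(1, 11): e=[140,0,-60] → ·  [on edge]
  covered (9 px):
    · · · · · · · █ · · ·
    · · · · · · █ █ █ █ ·
    · · · · · · █ █ █ · ·
    · · · · · █ · · · · ·
    · · · · · · · · · · ·
    · · · · · · · · · · ·
    · · · · · · · · · · ·

Final: [[3,0],[4,1],[5,1],[5,2]]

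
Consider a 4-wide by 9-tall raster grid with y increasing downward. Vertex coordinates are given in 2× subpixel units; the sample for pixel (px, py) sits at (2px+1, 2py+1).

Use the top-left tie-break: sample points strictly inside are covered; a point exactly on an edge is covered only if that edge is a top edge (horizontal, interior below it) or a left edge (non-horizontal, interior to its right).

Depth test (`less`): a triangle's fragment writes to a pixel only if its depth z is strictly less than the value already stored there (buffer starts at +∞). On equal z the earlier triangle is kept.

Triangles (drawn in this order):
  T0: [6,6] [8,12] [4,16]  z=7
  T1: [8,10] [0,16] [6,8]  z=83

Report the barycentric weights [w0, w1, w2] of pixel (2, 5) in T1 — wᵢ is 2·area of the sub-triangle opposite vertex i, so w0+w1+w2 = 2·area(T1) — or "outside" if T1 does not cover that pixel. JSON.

T0:
  2·area = 32
  edge (6, 6)→(8, 12): d=(2,6) right/bottom  bias=-1
  edge (8, 12)→(4, 16): d=(-4,4) right/bottom  bias=-1
  edge (4, 16)→(6, 6): d=(2,-10) top-left  bias=+0
    (3,0)@(7, 1): e=[-16,48,0] → .  [on edge]
    (2,1)@(5, 3): e=[0,48,-16] → .  [on edge]
    (3,4)@(7, 9): e=[0,16,16] → .  [on edge]
    (2,5)@(5, 11): e=[16,16,0] → X  [on edge]
    (3,5)@(7, 11): e=[4,8,20] → X
    (2,6)@(5, 13): e=[20,8,4] → X
    (3,6)@(7, 13): e=[8,0,24] → .  [on edge]
    (2,7)@(5, 15): e=[24,0,8] → .  [on edge]
    (1,8)@(3, 17): e=[40,0,-8] → .  [on edge]
  covered (3 px):
    . . . .
    . . . .
    . . . .
    . . . .
    . . . .
    . . X X
    . . X .
    . . . .
    . . . .
T1:
  2·area = 28
  edge (8, 10)→(0, 16): d=(-8,6) right/bottom  bias=-1
  edge (0, 16)→(6, 8): d=(6,-8) top-left  bias=+0
  edge (6, 8)→(8, 10): d=(2,2) right/bottom  bias=-1
    (0,1)@(1, 3): e=[98,-70,0] → .  [on edge]
    (1,2)@(3, 5): e=[70,-42,0] → .  [on edge]
    (2,3)@(5, 7): e=[42,-14,0] → .  [on edge]
    (3,4)@(7, 9): e=[14,14,0] → .  [on edge]
    (2,5)@(5, 11): e=[10,10,8] → X
    (3,5)@(7, 11): e=[-2,26,4] → .
    (1,6)@(3, 13): e=[6,6,16] → X
    (2,6)@(5, 13): e=[-6,22,12] → .
    (0,7)@(1, 15): e=[2,2,24] → X
    (1,7)@(3, 15): e=[-10,18,20] → .
    (0,8)@(1, 17): e=[-14,14,28] → .
  covered (3 px):
    . . . .
    . . . .
    . . . .
    . . . .
    . . . .
    . . X .
    . X . .
    X . . .
    . . . .

Answer: [10,8,10]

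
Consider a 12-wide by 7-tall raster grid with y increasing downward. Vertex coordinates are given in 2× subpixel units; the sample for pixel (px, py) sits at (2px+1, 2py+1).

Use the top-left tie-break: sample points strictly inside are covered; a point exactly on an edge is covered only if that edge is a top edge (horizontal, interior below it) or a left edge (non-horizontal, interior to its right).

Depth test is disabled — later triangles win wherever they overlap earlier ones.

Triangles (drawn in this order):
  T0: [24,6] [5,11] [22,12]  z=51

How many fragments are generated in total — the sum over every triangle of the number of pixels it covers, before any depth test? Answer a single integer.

T0:
  2·area = 104  (B↔C swapped to make it positive)
  edge (24, 6)→(22, 12): d=(-2,6) right/bottom  bias=-1
  edge (22, 12)→(5, 11): d=(-17,-1) top-left  bias=+0
  edge (5, 11)→(24, 6): d=(19,-5) top-left  bias=+0
    (10,3)@(21, 7): e=[16,84,4] → #
    (11,3)@(23, 7): e=[4,86,14] → #
    (6,4)@(13, 9): e=[60,42,2] → #
    (7,4)@(15, 9): e=[48,44,12] → #
    (8,4)@(17, 9): e=[36,46,22] → #
    (9,4)@(19, 9): e=[24,48,32] → #
    (11,4)@(23, 9): e=[0,52,52] → ·  [on edge]
    (2,5)@(5, 11): e=[104,0,0] → #  [on edge]
    (3,5)@(7, 11): e=[92,2,10] → #
    (4,5)@(9, 11): e=[80,4,20] → #
    (5,5)@(11, 11): e=[68,6,30] → #
    (11,5)@(23, 11): e=[-4,18,90] → ·
  covered (16 px):
    · · · · · · · · · · · ·
    · · · · · · · · · · · ·
    · · · · · · · · · · · ·
    · · · · · · · · · · # #
    · · · · · · # # # # # ·
    · · # # # # # # # # # ·
    · · · · · · · · · · · ·

Result: 16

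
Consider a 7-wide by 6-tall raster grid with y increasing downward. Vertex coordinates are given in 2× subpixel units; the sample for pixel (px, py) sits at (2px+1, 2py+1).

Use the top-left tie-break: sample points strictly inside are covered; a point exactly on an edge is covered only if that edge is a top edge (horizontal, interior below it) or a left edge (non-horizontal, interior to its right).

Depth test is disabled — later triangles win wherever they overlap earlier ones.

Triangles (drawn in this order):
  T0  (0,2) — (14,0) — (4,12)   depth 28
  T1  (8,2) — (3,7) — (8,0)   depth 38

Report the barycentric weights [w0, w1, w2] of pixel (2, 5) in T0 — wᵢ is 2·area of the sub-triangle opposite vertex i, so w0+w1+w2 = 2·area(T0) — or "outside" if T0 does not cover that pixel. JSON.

T0:
  2·area = 148
  edge (0, 2)→(14, 0): d=(14,-2) top-left  bias=+0
  edge (14, 0)→(4, 12): d=(-10,12) right/bottom  bias=-1
  edge (4, 12)→(0, 2): d=(-4,-10) top-left  bias=+0
    (3,0)@(7, 1): e=[0,74,74] → X  [on edge]
    (4,0)@(9, 1): e=[4,50,94] → X
    (5,0)@(11, 1): e=[8,26,114] → X
    (6,0)@(13, 1): e=[12,2,134] → X
    (0,1)@(1, 3): e=[16,126,6] → X
    (1,1)@(3, 3): e=[20,102,26] → X
    (2,1)@(5, 3): e=[24,78,46] → X
    (6,1)@(13, 3): e=[40,-18,126] → .
    (0,2)@(1, 5): e=[44,106,-2] → .
    (1,2)@(3, 5): e=[48,82,18] → X
    (5,2)@(11, 5): e=[64,-14,98] → .
    (1,3)@(3, 7): e=[76,62,10] → X
  covered (19 px):
    . . . X X X X
    X X X X X X .
    . X X X X . .
    . X X X . . .
    . X X . . . .
    . . . . . . .
T1:
  2·area = 10
  edge (8, 2)→(3, 7): d=(-5,5) right/bottom  bias=-1
  edge (3, 7)→(8, 0): d=(5,-7) top-left  bias=+0
  edge (8, 0)→(8, 2): d=(0,2) right/bottom  bias=-1
    (4,0)@(9, 1): e=[0,12,-2] → .  [on edge]
    (3,1)@(7, 3): e=[0,8,2] → .  [on edge]
    (2,2)@(5, 5): e=[0,4,6] → .  [on edge]
    (1,3)@(3, 7): e=[0,0,10] → .  [on edge]
    (0,4)@(1, 9): e=[0,-4,14] → .  [on edge]
  covered (0 px):
    . . . . . . .
    . . . . . . .
    . . . . . . .
    . . . . . . .
    . . . . . . .
    . . . . . . .

Result: "outside"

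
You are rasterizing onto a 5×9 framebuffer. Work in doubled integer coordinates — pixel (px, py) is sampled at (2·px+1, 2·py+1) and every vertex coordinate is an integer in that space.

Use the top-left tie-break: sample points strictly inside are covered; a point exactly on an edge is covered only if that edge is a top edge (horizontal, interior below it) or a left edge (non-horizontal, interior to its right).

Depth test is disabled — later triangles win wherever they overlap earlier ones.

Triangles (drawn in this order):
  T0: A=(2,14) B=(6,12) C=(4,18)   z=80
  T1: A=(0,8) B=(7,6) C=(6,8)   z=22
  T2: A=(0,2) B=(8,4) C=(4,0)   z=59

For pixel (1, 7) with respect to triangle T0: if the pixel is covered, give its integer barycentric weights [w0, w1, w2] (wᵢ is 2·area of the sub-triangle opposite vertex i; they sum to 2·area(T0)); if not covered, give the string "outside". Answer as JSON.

T0:
  2·area = 20
  edge (2, 14)→(6, 12): d=(4,-2) top-left  bias=+0
  edge (6, 12)→(4, 18): d=(-2,6) right/bottom  bias=-1
  edge (4, 18)→(2, 14): d=(-2,-4) top-left  bias=+0
    (4,1)@(9, 3): e=[-30,0,50] → ·  [on edge]
    (3,4)@(7, 9): e=[-10,0,30] → ·  [on edge]
    (2,6)@(5, 13): e=[2,4,14] → #
    (3,6)@(7, 13): e=[6,-8,22] → ·
    (1,7)@(3, 15): e=[6,12,2] → #
    (2,7)@(5, 15): e=[10,0,10] → ·  [on edge]
    (1,8)@(3, 17): e=[14,8,-2] → ·
  covered (2 px):
    · · · · ·
    · · · · ·
    · · · · ·
    · · · · ·
    · · · · ·
    · · · · ·
    · · # · ·
    · # · · ·
    · · · · ·
T1:
  2·area = 12
  edge (0, 8)→(7, 6): d=(7,-2) top-left  bias=+0
  edge (7, 6)→(6, 8): d=(-1,2) right/bottom  bias=-1
  edge (6, 8)→(0, 8): d=(-6,0) right/bottom  bias=-1
    (2,3)@(5, 7): e=[3,3,6] → #
    (3,3)@(7, 7): e=[7,-1,6] → ·
    (2,4)@(5, 9): e=[17,1,-6] → ·
  covered (1 px):
    · · · · ·
    · · · · ·
    · · · · ·
    · · # · ·
    · · · · ·
    · · · · ·
    · · · · ·
    · · · · ·
    · · · · ·
T2:
  2·area = 24  (B↔C swapped to make it positive)
  edge (0, 2)→(4, 0): d=(4,-2) top-left  bias=+0
  edge (4, 0)→(8, 4): d=(4,4) right/bottom  bias=-1
  edge (8, 4)→(0, 2): d=(-8,-2) top-left  bias=+0
    (1,0)@(3, 1): e=[2,8,14] → #
    (2,0)@(5, 1): e=[6,0,18] → ·  [on edge]
    (1,1)@(3, 3): e=[10,16,-2] → ·
    (2,1)@(5, 3): e=[14,8,2] → #
    (3,1)@(7, 3): e=[18,0,6] → ·  [on edge]
    (2,2)@(5, 5): e=[22,16,-14] → ·
    (4,2)@(9, 5): e=[30,0,-6] → ·  [on edge]
  covered (2 px):
    · # · · ·
    · · # · ·
    · · · · ·
    · · · · ·
    · · · · ·
    · · · · ·
    · · · · ·
    · · · · ·
    · · · · ·

Answer: [12,2,6]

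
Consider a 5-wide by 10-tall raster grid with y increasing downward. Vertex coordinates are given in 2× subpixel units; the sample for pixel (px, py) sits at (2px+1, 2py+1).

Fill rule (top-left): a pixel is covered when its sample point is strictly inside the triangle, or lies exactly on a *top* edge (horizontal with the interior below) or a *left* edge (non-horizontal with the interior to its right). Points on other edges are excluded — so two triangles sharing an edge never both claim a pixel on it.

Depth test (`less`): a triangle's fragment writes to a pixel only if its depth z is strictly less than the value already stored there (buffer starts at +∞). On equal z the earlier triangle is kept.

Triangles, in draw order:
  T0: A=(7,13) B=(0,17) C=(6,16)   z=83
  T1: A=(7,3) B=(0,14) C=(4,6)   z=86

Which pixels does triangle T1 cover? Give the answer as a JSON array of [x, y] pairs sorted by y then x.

T0:
  2·area = 17  (B↔C swapped to make it positive)
  edge (7, 13)→(6, 16): d=(-1,3) right/bottom  bias=-1
  edge (6, 16)→(0, 17): d=(-6,1) right/bottom  bias=-1
  edge (0, 17)→(7, 13): d=(7,-4) top-left  bias=+0
    (4,3)@(9, 7): e=[0,51,-34] → ·  [on edge]
    (3,6)@(7, 13): e=[0,17,0] → ·  [on edge]
    (2,7)@(5, 15): e=[4,7,6] → █
    (3,7)@(7, 15): e=[-2,5,14] → ·
    (2,8)@(5, 17): e=[2,-5,20] → ·
    (2,9)@(5, 19): e=[0,-17,34] → ·  [on edge]
  covered (1 px):
    · · · · ·
    · · · · ·
    · · · · ·
    · · · · ·
    · · · · ·
    · · · · ·
    · · · · ·
    · · █ · ·
    · · · · ·
    · · · · ·
T1:
  2·area = 12
  edge (7, 3)→(0, 14): d=(-7,11) right/bottom  bias=-1
  edge (0, 14)→(4, 6): d=(4,-8) top-left  bias=+0
  edge (4, 6)→(7, 3): d=(3,-3) top-left  bias=+0
    (4,0)@(9, 1): e=[-8,20,0] → ·  [on edge]
    (3,1)@(7, 3): e=[0,12,0] → ·  [on edge]
    (2,2)@(5, 5): e=[8,4,0] → █  [on edge]
    (3,2)@(7, 5): e=[-14,20,6] → ·
    (1,3)@(3, 7): e=[16,-4,0] → ·  [on edge]
    (2,3)@(5, 7): e=[-6,12,6] → ·
    (0,4)@(1, 9): e=[24,-12,0] → ·  [on edge]
    (1,4)@(3, 9): e=[2,4,6] → █
    (2,4)@(5, 9): e=[-20,20,12] → ·
    (1,5)@(3, 11): e=[-12,12,12] → ·
  covered (2 px):
    · · · · ·
    · · · · ·
    · · █ · ·
    · · · · ·
    · █ · · ·
    · · · · ·
    · · · · ·
    · · · · ·
    · · · · ·
    · · · · ·

Final: [[2,2],[1,4]]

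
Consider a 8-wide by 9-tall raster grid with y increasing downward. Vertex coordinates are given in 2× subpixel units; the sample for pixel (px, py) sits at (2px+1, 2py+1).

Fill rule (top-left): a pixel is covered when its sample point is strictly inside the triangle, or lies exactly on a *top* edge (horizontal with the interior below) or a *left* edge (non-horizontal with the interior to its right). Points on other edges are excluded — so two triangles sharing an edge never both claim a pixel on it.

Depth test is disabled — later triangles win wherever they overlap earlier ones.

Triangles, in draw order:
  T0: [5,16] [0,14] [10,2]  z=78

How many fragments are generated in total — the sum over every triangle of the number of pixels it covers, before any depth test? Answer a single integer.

T0:
  2·area = 80
  edge (5, 16)→(0, 14): d=(-5,-2) top-left  bias=+0
  edge (0, 14)→(10, 2): d=(10,-12) top-left  bias=+0
  edge (10, 2)→(5, 16): d=(-5,14) right/bottom  bias=-1
    (3,3)@(7, 7): e=[49,14,17] → #
    (4,3)@(9, 7): e=[53,38,-11] → ·
    (2,4)@(5, 9): e=[35,10,35] → #
    (4,4)@(9, 9): e=[43,58,-21] → ·
    (1,5)@(3, 11): e=[21,6,53] → #
    (3,5)@(7, 11): e=[29,54,-3] → ·
    (0,6)@(1, 13): e=[7,2,71] → #
    (3,6)@(7, 13): e=[19,74,-13] → ·
    (0,7)@(1, 15): e=[-3,22,61] → ·
    (1,7)@(3, 15): e=[1,46,33] → #
    (3,7)@(7, 15): e=[9,94,-23] → ·
    (1,8)@(3, 17): e=[-9,66,23] → ·
  covered (10 px):
    · · · · · · · ·
    · · · · · · · ·
    · · · · · · · ·
    · · · # · · · ·
    · · # # · · · ·
    · # # · · · · ·
    # # # · · · · ·
    · # # · · · · ·
    · · · · · · · ·

Answer: 10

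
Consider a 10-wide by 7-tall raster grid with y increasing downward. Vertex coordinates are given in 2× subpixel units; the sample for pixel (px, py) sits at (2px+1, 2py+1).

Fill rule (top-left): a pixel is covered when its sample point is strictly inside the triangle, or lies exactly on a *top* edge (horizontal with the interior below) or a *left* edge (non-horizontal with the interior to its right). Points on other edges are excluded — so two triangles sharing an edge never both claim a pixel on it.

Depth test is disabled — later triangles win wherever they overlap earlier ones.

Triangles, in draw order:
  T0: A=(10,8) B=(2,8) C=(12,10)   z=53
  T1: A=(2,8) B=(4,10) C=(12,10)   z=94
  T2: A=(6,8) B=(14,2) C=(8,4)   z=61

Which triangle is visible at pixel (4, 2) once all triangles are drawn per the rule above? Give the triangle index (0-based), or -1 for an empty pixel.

T0:
  2·area = 16  (B↔C swapped to make it positive)
  edge (10, 8)→(12, 10): d=(2,2) right/bottom  bias=-1
  edge (12, 10)→(2, 8): d=(-10,-2) top-left  bias=+0
  edge (2, 8)→(10, 8): d=(8,0) top-left  bias=+0
    (1,0)@(3, 1): e=[0,72,-56] → ·  [on edge]
    (2,1)@(5, 3): e=[0,56,-40] → ·  [on edge]
    (3,2)@(7, 5): e=[0,40,-24] → ·  [on edge]
    (4,3)@(9, 7): e=[0,24,-8] → ·  [on edge]
    (3,4)@(7, 9): e=[8,0,8] → #  [on edge]
    (4,4)@(9, 9): e=[4,4,8] → #
    (5,4)@(11, 9): e=[0,8,8] → ·  [on edge]
    (3,5)@(7, 11): e=[12,-20,24] → ·
    (4,5)@(9, 11): e=[8,-16,24] → ·
    (6,5)@(13, 11): e=[0,-8,24] → ·  [on edge]
    (8,5)@(17, 11): e=[-8,0,24] → ·  [on edge]
    (7,6)@(15, 13): e=[0,-24,40] → ·  [on edge]
  covered (2 px):
    · · · · · · · · · ·
    · · · · · · · · · ·
    · · · · · · · · · ·
    · · · · · · · · · ·
    · · · # # · · · · ·
    · · · · · · · · · ·
    · · · · · · · · · ·
T1:
  2·area = 16  (B↔C swapped to make it positive)
  edge (2, 8)→(12, 10): d=(10,2) right/bottom  bias=-1
  edge (12, 10)→(4, 10): d=(-8,0) right/bottom  bias=-1
  edge (4, 10)→(2, 8): d=(-2,-2) top-left  bias=+0
    (0,3)@(1, 7): e=[-8,24,0] → ·  [on edge]
    (1,4)@(3, 9): e=[8,8,0] → #  [on edge]
    (2,4)@(5, 9): e=[4,8,4] → #
    (3,4)@(7, 9): e=[0,8,8] → ·  [on edge]
    (1,5)@(3, 11): e=[28,-8,-4] → ·
    (2,5)@(5, 11): e=[24,-8,0] → ·  [on edge]
    (8,5)@(17, 11): e=[0,-8,24] → ·  [on edge]
    (3,6)@(7, 13): e=[40,-24,0] → ·  [on edge]
  covered (2 px):
    · · · · · · · · · ·
    · · · · · · · · · ·
    · · · · · · · · · ·
    · · · · · · · · · ·
    · # # · · · · · · ·
    · · · · · · · · · ·
    · · · · · · · · · ·
T2:
  2·area = 20  (B↔C swapped to make it positive)
  edge (6, 8)→(8, 4): d=(2,-4) top-left  bias=+0
  edge (8, 4)→(14, 2): d=(6,-2) top-left  bias=+0
  edge (14, 2)→(6, 8): d=(-8,6) right/bottom  bias=-1
    (8,0)@(17, 1): e=[30,0,-10] → ·  [on edge]
    (5,1)@(11, 3): e=[10,0,10] → #  [on edge]
    (6,1)@(13, 3): e=[18,4,-2] → ·
    (2,2)@(5, 5): e=[-10,0,30] → ·  [on edge]
    (4,2)@(9, 5): e=[6,8,6] → #
    (5,2)@(11, 5): e=[14,12,-6] → ·
    (3,3)@(7, 7): e=[2,16,2] → #
    (4,3)@(9, 7): e=[10,20,-10] → ·
    (3,4)@(7, 9): e=[6,28,-14] → ·
  covered (3 px):
    · · · · · · · · · ·
    · · · · · # · · · ·
    · · · · # · · · · ·
    · · · # · · · · · ·
    · · · · · · · · · ·
    · · · · · · · · · ·
    · · · · · · · · · ·

Z-buffer (winner per pixel, '.' = empty):
  . . . . . . . . . .
  . . . . . 2 . . . .
  . . . . 2 . . . . .
  . . . 2 . . . . . .
  . 1 1 0 0 . . . . .
  . . . . . . . . . .
  . . . . . . . . . .

Answer: 2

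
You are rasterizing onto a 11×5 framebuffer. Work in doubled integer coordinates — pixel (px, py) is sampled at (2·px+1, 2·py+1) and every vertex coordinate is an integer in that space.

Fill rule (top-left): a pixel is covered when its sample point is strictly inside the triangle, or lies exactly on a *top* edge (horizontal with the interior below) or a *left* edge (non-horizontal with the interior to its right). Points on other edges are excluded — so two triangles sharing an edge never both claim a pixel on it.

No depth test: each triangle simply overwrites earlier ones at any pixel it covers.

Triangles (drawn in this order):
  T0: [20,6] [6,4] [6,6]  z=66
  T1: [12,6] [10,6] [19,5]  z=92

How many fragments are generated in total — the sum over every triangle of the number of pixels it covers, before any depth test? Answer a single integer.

T0:
  2·area = 28  (B↔C swapped to make it positive)
  edge (20, 6)→(6, 6): d=(-14,0) right/bottom  bias=-1
  edge (6, 6)→(6, 4): d=(0,-2) top-left  bias=+0
  edge (6, 4)→(20, 6): d=(14,2) right/bottom  bias=-1
    (3,2)@(7, 5): e=[14,2,12] → #
    (4,2)@(9, 5): e=[14,6,8] → #
    (5,2)@(11, 5): e=[14,10,4] → #
    (6,2)@(13, 5): e=[14,14,0] → ·  [on edge]
    (3,3)@(7, 7): e=[-14,2,40] → ·
    (4,3)@(9, 7): e=[-14,6,36] → ·
    (5,3)@(11, 7): e=[-14,10,32] → ·
  covered (3 px):
    · · · · · · · · · · ·
    · · · · · · · · · · ·
    · · · # # # · · · · ·
    · · · · · · · · · · ·
    · · · · · · · · · · ·
T1:
  2·area = 2
  edge (12, 6)→(10, 6): d=(-2,0) right/bottom  bias=-1
  edge (10, 6)→(19, 5): d=(9,-1) top-left  bias=+0
  edge (19, 5)→(12, 6): d=(-7,1) right/bottom  bias=-1
    (9,2)@(19, 5): e=[2,0,0] → ·  [on edge]
    (0,3)@(1, 7): e=[-2,0,4] → ·  [on edge]
    (2,3)@(5, 7): e=[-2,4,0] → ·  [on edge]
  covered (0 px):
    · · · · · · · · · · ·
    · · · · · · · · · · ·
    · · · · · · · · · · ·
    · · · · · · · · · · ·
    · · · · · · · · · · ·

Final: 3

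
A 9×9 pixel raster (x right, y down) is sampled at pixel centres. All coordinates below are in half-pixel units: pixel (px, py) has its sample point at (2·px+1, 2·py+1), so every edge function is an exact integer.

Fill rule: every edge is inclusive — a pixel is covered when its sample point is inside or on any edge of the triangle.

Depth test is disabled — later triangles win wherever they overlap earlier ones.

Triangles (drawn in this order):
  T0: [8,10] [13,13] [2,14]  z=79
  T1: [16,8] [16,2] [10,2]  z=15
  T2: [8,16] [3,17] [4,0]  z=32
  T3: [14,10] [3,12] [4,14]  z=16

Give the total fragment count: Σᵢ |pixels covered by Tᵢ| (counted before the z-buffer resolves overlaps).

T0:
  2·area = 38
  edge (8, 10)→(13, 13): d=(5,3) inclusive
  edge (13, 13)→(2, 14): d=(-11,1) inclusive
  edge (2, 14)→(8, 10): d=(6,-4) inclusive
    (1,3)@(3, 7): e=[0,76,-38] → ·  [on edge]
    (3,5)@(7, 11): e=[8,28,2] → #
    (4,5)@(9, 11): e=[2,26,10] → #
    (5,5)@(11, 11): e=[-4,24,18] → ·
    (2,6)@(5, 13): e=[24,8,6] → #
    (5,6)@(11, 13): e=[6,2,30] → #
    (6,6)@(13, 13): e=[0,0,38] → #  [on edge]
    (7,6)@(15, 13): e=[-6,-2,46] → ·
    (2,7)@(5, 15): e=[34,-14,18] → ·
    (3,7)@(7, 15): e=[28,-16,26] → ·
    (4,7)@(9, 15): e=[22,-18,34] → ·
    (5,7)@(11, 15): e=[16,-20,42] → ·
  covered (7 px):
    · · · · · · · · ·
    · · · · · · · · ·
    · · · · · · · · ·
    · · · · · · · · ·
    · · · · · · · · ·
    · · · # # · · · ·
    · · # # # # # · ·
    · · · · · · · · ·
    · · · · · · · · ·
T1:
  2·area = 36  (B↔C swapped to make it positive)
  edge (16, 8)→(10, 2): d=(-6,-6) inclusive
  edge (10, 2)→(16, 2): d=(6,0) inclusive
  edge (16, 2)→(16, 8): d=(0,6) inclusive
    (4,0)@(9, 1): e=[0,-6,42] → ·  [on edge]
    (5,1)@(11, 3): e=[0,6,30] → #  [on edge]
    (6,1)@(13, 3): e=[12,6,18] → #
    (7,1)@(15, 3): e=[24,6,6] → #
    (8,1)@(17, 3): e=[36,6,-6] → ·
    (5,2)@(11, 5): e=[-12,18,30] → ·
    (6,2)@(13, 5): e=[0,18,18] → #  [on edge]
    (8,2)@(17, 5): e=[24,18,-6] → ·
    (6,3)@(13, 7): e=[-12,30,18] → ·
    (7,3)@(15, 7): e=[0,30,6] → #  [on edge]
    (8,3)@(17, 7): e=[12,30,-6] → ·
    (7,4)@(15, 9): e=[-12,42,6] → ·
    (8,4)@(17, 9): e=[0,42,-6] → ·  [on edge]
  covered (6 px):
    · · · · · · · · ·
    · · · · · # # # ·
    · · · · · · # # ·
    · · · · · · · # ·
    · · · · · · · · ·
    · · · · · · · · ·
    · · · · · · · · ·
    · · · · · · · · ·
    · · · · · · · · ·
T2:
  2·area = 84
  edge (8, 16)→(3, 17): d=(-5,1) inclusive
  edge (3, 17)→(4, 0): d=(1,-17) inclusive
  edge (4, 0)→(8, 16): d=(4,16) inclusive
    (2,2)@(5, 5): e=[58,22,4] → #
    (3,2)@(7, 5): e=[56,56,-28] → ·
    (2,3)@(5, 7): e=[48,24,12] → #
    (3,3)@(7, 7): e=[46,58,-20] → ·
    (2,4)@(5, 9): e=[38,26,20] → #
    (3,4)@(7, 9): e=[36,60,-12] → ·
    (2,5)@(5, 11): e=[28,28,28] → #
    (3,5)@(7, 11): e=[26,62,-4] → ·
    (2,6)@(5, 13): e=[18,30,36] → #
    (3,6)@(7, 13): e=[16,64,4] → #
    (4,6)@(9, 13): e=[14,98,-28] → ·
    (2,7)@(5, 15): e=[8,32,44] → #
    (6,7)@(13, 15): e=[0,168,-84] → ·  [on edge]
    (1,8)@(3, 17): e=[0,0,84] → #  [on edge]
  covered (9 px):
    · · · · · · · · ·
    · · · · · · · · ·
    · · # · · · · · ·
    · · # · · · · · ·
    · · # · · · · · ·
    · · # · · · · · ·
    · · # # · · · · ·
    · · # # · · · · ·
    · # · · · · · · ·
T3:
  2·area = 24  (B↔C swapped to make it positive)
  edge (14, 10)→(4, 14): d=(-10,4) inclusive
  edge (4, 14)→(3, 12): d=(-1,-2) inclusive
  edge (3, 12)→(14, 10): d=(11,-2) inclusive
    (4,5)@(9, 11): e=[10,13,1] → #
    (5,5)@(11, 11): e=[2,17,5] → #
    (6,5)@(13, 11): e=[-6,21,9] → ·
    (2,6)@(5, 13): e=[6,3,15] → #
    (3,6)@(7, 13): e=[-2,7,19] → ·
    (4,6)@(9, 13): e=[-10,11,23] → ·
    (5,6)@(11, 13): e=[-18,15,27] → ·
    (2,7)@(5, 15): e=[-14,1,37] → ·
  covered (3 px):
    · · · · · · · · ·
    · · · · · · · · ·
    · · · · · · · · ·
    · · · · · · · · ·
    · · · · · · · · ·
    · · · · # # · · ·
    · · # · · · · · ·
    · · · · · · · · ·
    · · · · · · · · ·

Result: 25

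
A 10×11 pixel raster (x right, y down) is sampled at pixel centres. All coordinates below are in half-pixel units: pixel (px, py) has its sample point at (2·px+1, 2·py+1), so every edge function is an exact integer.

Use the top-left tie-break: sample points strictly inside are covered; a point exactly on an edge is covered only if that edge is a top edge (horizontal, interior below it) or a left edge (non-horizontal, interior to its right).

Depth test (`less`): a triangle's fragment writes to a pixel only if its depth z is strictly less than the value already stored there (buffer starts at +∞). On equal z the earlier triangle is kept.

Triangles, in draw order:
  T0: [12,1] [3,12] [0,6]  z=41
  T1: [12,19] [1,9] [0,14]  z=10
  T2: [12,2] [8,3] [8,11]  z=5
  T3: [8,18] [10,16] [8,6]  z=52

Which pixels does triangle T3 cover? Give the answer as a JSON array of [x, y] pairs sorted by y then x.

T0:
  2·area = 87
  edge (12, 1)→(3, 12): d=(-9,11) right/bottom  bias=-1
  edge (3, 12)→(0, 6): d=(-3,-6) top-left  bias=+0
  edge (0, 6)→(12, 1): d=(12,-5) top-left  bias=+0
    (4,1)@(9, 3): e=[15,63,9] → #
    (5,1)@(11, 3): e=[-7,75,19] → ·
    (1,2)@(3, 5): e=[63,21,3] → #
    (2,2)@(5, 5): e=[41,33,13] → #
    (3,2)@(7, 5): e=[19,45,23] → #
    (4,2)@(9, 5): e=[-3,57,33] → ·
    (0,3)@(1, 7): e=[67,3,17] → #
    (4,3)@(9, 7): e=[-21,51,57] → ·
    (0,4)@(1, 9): e=[49,-3,41] → ·
    (1,4)@(3, 9): e=[27,9,51] → #
    (3,4)@(7, 9): e=[-17,33,71] → ·
    (1,5)@(3, 11): e=[9,3,75] → #
  covered (11 px):
    · · · · · · · · · ·
    · · · · # · · · · ·
    · # # # · · · · · ·
    # # # # · · · · · ·
    · # # · · · · · · ·
    · # · · · · · · · ·
    · · · · · · · · · ·
    · · · · · · · · · ·
    · · · · · · · · · ·
    · · · · · · · · · ·
    · · · · · · · · · ·
T1:
  2·area = 65  (B↔C swapped to make it positive)
  edge (12, 19)→(0, 14): d=(-12,-5) top-left  bias=+0
  edge (0, 14)→(1, 9): d=(1,-5) top-left  bias=+0
  edge (1, 9)→(12, 19): d=(11,10) right/bottom  bias=-1
    (0,4)@(1, 9): e=[65,0,0] → ·  [on edge]
    (0,5)@(1, 11): e=[41,2,22] → #
    (1,5)@(3, 11): e=[51,12,2] → #
    (2,5)@(5, 11): e=[61,22,-18] → ·
    (0,6)@(1, 13): e=[17,4,44] → #
    (2,6)@(5, 13): e=[37,24,4] → #
    (3,6)@(7, 13): e=[47,34,-16] → ·
    (0,7)@(1, 15): e=[-7,6,66] → ·
    (1,7)@(3, 15): e=[3,16,46] → #
    (3,7)@(7, 15): e=[23,36,6] → #
    (4,7)@(9, 15): e=[33,46,-14] → ·
    (1,8)@(3, 17): e=[-21,18,68] → ·
  covered (9 px):
    · · · · · · · · · ·
    · · · · · · · · · ·
    · · · · · · · · · ·
    · · · · · · · · · ·
    · · · · · · · · · ·
    # # · · · · · · · ·
    # # # · · · · · · ·
    · # # # · · · · · ·
    · · · · # · · · · ·
    · · · · · · · · · ·
    · · · · · · · · · ·
T2:
  2·area = 32  (B↔C swapped to make it positive)
  edge (12, 2)→(8, 11): d=(-4,9) right/bottom  bias=-1
  edge (8, 11)→(8, 3): d=(0,-8) top-left  bias=+0
  edge (8, 3)→(12, 2): d=(4,-1) top-left  bias=+0
    (4,1)@(9, 3): e=[23,8,1] → #
    (5,1)@(11, 3): e=[5,24,3] → #
    (6,1)@(13, 3): e=[-13,40,5] → ·
    (4,2)@(9, 5): e=[15,8,9] → #
    (5,2)@(11, 5): e=[-3,24,11] → ·
    (4,3)@(9, 7): e=[7,8,17] → #
    (5,3)@(11, 7): e=[-11,24,19] → ·
    (4,4)@(9, 9): e=[-1,8,25] → ·
  covered (4 px):
    · · · · · · · · · ·
    · · · · # # · · · ·
    · · · · # · · · · ·
    · · · · # · · · · ·
    · · · · · · · · · ·
    · · · · · · · · · ·
    · · · · · · · · · ·
    · · · · · · · · · ·
    · · · · · · · · · ·
    · · · · · · · · · ·
    · · · · · · · · · ·
T3:
  2·area = 24  (B↔C swapped to make it positive)
  edge (8, 18)→(8, 6): d=(0,-12) top-left  bias=+0
  edge (8, 6)→(10, 16): d=(2,10) right/bottom  bias=-1
  edge (10, 16)→(8, 18): d=(-2,2) right/bottom  bias=-1
    (3,0)@(7, 1): e=[-12,0,36] → ·  [on edge]
    (9,3)@(19, 7): e=[132,-108,0] → ·  [on edge]
    (8,4)@(17, 9): e=[108,-84,0] → ·  [on edge]
    (4,5)@(9, 11): e=[12,0,12] → ·  [on edge]
    (7,5)@(15, 11): e=[84,-60,0] → ·  [on edge]
    (4,6)@(9, 13): e=[12,4,8] → #
    (5,6)@(11, 13): e=[36,-16,4] → ·
    (6,6)@(13, 13): e=[60,-36,0] → ·  [on edge]
    (4,7)@(9, 15): e=[12,8,4] → #
    (5,7)@(11, 15): e=[36,-12,0] → ·  [on edge]
    (4,8)@(9, 17): e=[12,12,0] → ·  [on edge]
    (3,9)@(7, 19): e=[-12,36,0] → ·  [on edge]
    (2,10)@(5, 21): e=[-36,60,0] → ·  [on edge]
    (5,10)@(11, 21): e=[36,0,-12] → ·  [on edge]
  covered (2 px):
    · · · · · · · · · ·
    · · · · · · · · · ·
    · · · · · · · · · ·
    · · · · · · · · · ·
    · · · · · · · · · ·
    · · · · · · · · · ·
    · · · · # · · · · ·
    · · · · # · · · · ·
    · · · · · · · · · ·
    · · · · · · · · · ·
    · · · · · · · · · ·

Result: [[4,6],[4,7]]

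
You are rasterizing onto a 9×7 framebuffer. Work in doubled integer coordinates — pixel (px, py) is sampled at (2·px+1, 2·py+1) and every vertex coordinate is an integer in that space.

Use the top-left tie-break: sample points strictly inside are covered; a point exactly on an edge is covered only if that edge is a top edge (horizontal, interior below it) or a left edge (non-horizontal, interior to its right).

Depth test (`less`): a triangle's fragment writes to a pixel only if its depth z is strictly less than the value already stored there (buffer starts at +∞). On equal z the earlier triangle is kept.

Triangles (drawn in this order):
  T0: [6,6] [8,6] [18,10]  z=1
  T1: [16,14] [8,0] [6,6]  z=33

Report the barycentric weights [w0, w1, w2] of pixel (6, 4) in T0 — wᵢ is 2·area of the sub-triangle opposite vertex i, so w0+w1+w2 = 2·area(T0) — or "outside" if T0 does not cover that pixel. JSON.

T0:
  2·area = 8
  edge (6, 6)→(8, 6): d=(2,0) top-left  bias=+0
  edge (8, 6)→(18, 10): d=(10,4) right/bottom  bias=-1
  edge (18, 10)→(6, 6): d=(-12,-4) top-left  bias=+0
    (1,2)@(3, 5): e=[-2,10,0] → ·  [on edge]
    (4,3)@(9, 7): e=[2,6,0] → █  [on edge]
    (5,3)@(11, 7): e=[2,-2,8] → ·
    (4,4)@(9, 9): e=[6,26,-24] → ·
    (7,4)@(15, 9): e=[6,2,0] → █  [on edge]
    (8,4)@(17, 9): e=[6,-6,8] → ·
    (7,5)@(15, 11): e=[10,22,-24] → ·
  covered (2 px):
    · · · · · · · · ·
    · · · · · · · · ·
    · · · · · · · · ·
    · · · · █ · · · ·
    · · · · · · · █ ·
    · · · · · · · · ·
    · · · · · · · · ·
T1:
  2·area = 76  (B↔C swapped to make it positive)
  edge (16, 14)→(6, 6): d=(-10,-8) top-left  bias=+0
  edge (6, 6)→(8, 0): d=(2,-6) top-left  bias=+0
  edge (8, 0)→(16, 14): d=(8,14) right/bottom  bias=-1
    (3,1)@(7, 3): e=[38,0,38] → █  [on edge]
    (4,1)@(9, 3): e=[54,12,10] → █
    (5,1)@(11, 3): e=[70,24,-18] → ·
    (3,2)@(7, 5): e=[18,4,54] → █
    (5,2)@(11, 5): e=[50,28,-2] → ·
    (3,3)@(7, 7): e=[-2,8,70] → ·
    (4,3)@(9, 7): e=[14,20,42] → █
    (5,3)@(11, 7): e=[30,32,14] → █
    (6,3)@(13, 7): e=[46,44,-14] → ·
    (2,4)@(5, 9): e=[-38,0,114] → ·  [on edge]
    (4,4)@(9, 9): e=[-6,24,58] → ·
    (5,4)@(11, 9): e=[10,36,30] → █
  covered (10 px):
    · · · · · · · · ·
    · · · █ █ · · · ·
    · · · █ █ · · · ·
    · · · · █ █ · · ·
    · · · · · █ █ · ·
    · · · · · · █ · ·
    · · · · · · · █ ·

Answer: "outside"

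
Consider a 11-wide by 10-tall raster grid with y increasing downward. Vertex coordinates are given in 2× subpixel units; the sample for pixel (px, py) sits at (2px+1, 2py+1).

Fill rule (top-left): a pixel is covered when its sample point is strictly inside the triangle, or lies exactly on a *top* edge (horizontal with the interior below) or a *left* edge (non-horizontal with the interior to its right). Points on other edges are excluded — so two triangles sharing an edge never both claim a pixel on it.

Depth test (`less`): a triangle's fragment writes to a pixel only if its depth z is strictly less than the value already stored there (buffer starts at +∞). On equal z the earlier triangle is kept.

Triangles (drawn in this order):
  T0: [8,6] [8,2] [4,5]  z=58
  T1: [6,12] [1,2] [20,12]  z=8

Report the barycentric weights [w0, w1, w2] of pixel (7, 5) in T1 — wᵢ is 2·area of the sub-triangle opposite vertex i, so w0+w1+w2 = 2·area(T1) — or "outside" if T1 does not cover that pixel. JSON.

T0:
  2·area = 16  (B↔C swapped to make it positive)
  edge (8, 6)→(4, 5): d=(-4,-1) top-left  bias=+0
  edge (4, 5)→(8, 2): d=(4,-3) top-left  bias=+0
  edge (8, 2)→(8, 6): d=(0,4) right/bottom  bias=-1
    (3,1)@(7, 3): e=[11,1,4] → X
    (4,1)@(9, 3): e=[13,7,-4] → .
    (2,2)@(5, 5): e=[1,3,12] → X
    (4,2)@(9, 5): e=[5,15,-4] → .
    (2,3)@(5, 7): e=[-7,11,12] → .
    (3,3)@(7, 7): e=[-5,17,4] → .
  covered (3 px):
    . . . . . . . . . . .
    . . . X . . . . . . .
    . . X X . . . . . . .
    . . . . . . . . . . .
    . . . . . . . . . . .
    . . . . . . . . . . .
    . . . . . . . . . . .
    . . . . . . . . . . .
    . . . . . . . . . . .
    . . . . . . . . . . .
T1:
  2·area = 140
  edge (6, 12)→(1, 2): d=(-5,-10) top-left  bias=+0
  edge (1, 2)→(20, 12): d=(19,10) right/bottom  bias=-1
  edge (20, 12)→(6, 12): d=(-14,0) right/bottom  bias=-1
    (1,2)@(3, 5): e=[5,37,98] → X
    (2,2)@(5, 5): e=[25,17,98] → X
    (3,2)@(7, 5): e=[45,-3,98] → .
    (1,3)@(3, 7): e=[-5,75,70] → .
    (2,3)@(5, 7): e=[15,55,70] → X
    (3,3)@(7, 7): e=[35,35,70] → X
    (4,3)@(9, 7): e=[55,15,70] → X
    (5,3)@(11, 7): e=[75,-5,70] → .
    (2,4)@(5, 9): e=[5,93,42] → X
    (5,4)@(11, 9): e=[65,33,42] → X
    (6,4)@(13, 9): e=[85,13,42] → X
    (7,4)@(15, 9): e=[105,-7,42] → .
  covered (16 px):
    . . . . . . . . . . .
    . . . . . . . . . . .
    . X X . . . . . . . .
    . . X X X . . . . . .
    . . X X X X X . . . .
    . . . X X X X X X . .
    . . . . . . . . . . .
    . . . . . . . . . . .
    . . . . . . . . . . .
    . . . . . . . . . . .

Answer: [31,14,95]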